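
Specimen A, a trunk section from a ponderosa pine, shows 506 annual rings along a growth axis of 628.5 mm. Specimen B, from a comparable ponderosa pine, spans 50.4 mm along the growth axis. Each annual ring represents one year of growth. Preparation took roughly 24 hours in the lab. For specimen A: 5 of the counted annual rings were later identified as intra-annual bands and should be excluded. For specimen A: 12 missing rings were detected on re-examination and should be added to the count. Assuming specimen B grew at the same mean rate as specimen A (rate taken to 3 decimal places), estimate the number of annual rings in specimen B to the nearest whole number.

Specimen A: true annual ring count = 506 − 5 + 12 = 513.
A: Mean rate = 628.5 mm / 513 years ≈ 1.225 mm/yr.
For B, 50.4 / 1.225 = 41.14 years ≈ 41 annual rings.

41 annual rings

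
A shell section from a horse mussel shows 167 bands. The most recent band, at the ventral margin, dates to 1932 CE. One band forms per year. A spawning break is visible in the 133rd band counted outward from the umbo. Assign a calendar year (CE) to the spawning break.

167 − 133 = 34 bands lie beyond the spawning break toward the ventral margin.
Counting back 34 years from 1932 CE places the spawning break in 1932 − 34 = 1898 CE.

1898 CE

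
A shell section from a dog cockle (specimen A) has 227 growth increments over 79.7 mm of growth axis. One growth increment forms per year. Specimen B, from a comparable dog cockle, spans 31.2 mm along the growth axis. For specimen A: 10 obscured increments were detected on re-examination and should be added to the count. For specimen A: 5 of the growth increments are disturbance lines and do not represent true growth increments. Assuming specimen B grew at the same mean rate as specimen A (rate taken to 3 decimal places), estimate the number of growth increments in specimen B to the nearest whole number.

Specimen A: after corrections the count is 227 − 5 + 10 = 232 growth increments.
A: Extension rate ≈ 79.7 / 232 = 0.344 mm/yr.
Specimen B: 31.2 mm / 0.344 mm per year = 90.70 years ≈ 91 growth increments.

91 growth increments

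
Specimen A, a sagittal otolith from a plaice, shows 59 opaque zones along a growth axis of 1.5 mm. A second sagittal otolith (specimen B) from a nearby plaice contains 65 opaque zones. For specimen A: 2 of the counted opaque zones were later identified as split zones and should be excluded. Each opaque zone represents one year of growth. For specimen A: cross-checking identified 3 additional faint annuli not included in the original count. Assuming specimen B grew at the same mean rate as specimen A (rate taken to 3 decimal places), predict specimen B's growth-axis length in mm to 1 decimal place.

1.6 mm

Specimen A: correcting the raw count gives 59 − 2 + 3 = 60 true opaque zones.
A: 1.5 mm over 60 years gives 1.5 / 60 ≈ 0.025 mm per year.
B's length ≈ 0.025 × 65 = 1.6 mm.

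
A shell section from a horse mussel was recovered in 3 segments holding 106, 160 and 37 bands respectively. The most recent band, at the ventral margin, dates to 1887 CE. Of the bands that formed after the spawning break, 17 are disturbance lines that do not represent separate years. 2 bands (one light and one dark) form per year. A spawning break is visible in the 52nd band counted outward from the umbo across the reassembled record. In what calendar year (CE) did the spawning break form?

Total bands = 106 + 160 + 37 = 303.
The spawning break sits at band 52 from the umbo, so 303 − 52 = 251 bands formed after it.
Excluding 17 false bands: 251 − 17 = 234.
234 bands at 2 per year is 234 / 2 = 117 years.
Counting back 117 years from 1887 CE places the spawning break in 1887 − 117 = 1770 CE.

1770 CE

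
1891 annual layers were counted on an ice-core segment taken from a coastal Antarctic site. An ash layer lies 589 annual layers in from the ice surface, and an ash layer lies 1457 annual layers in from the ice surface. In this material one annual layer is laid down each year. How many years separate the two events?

1457 − 589 = 868 annual layers lie between the two events.
That is 868 years at one annual layer per year.

868 years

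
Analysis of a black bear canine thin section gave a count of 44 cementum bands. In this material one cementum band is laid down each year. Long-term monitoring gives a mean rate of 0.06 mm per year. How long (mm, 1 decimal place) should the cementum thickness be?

2.6 mm

The record spans 44 years at 0.06 mm per year.
Predicted length = 0.06 mm/year × 44 years = 2.6 mm.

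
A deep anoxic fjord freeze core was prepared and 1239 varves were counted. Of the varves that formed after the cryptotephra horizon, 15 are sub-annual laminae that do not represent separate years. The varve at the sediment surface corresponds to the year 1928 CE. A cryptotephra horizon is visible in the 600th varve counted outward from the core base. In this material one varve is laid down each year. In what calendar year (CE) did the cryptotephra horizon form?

Between varve 600 and the sediment surface there are 1239 − 600 = 639 varves.
Removing the 15 false varves leaves 639 − 15 = 624 true varves beyond the cryptotephra horizon.
The varve at the sediment surface is 1928 CE, so the cryptotephra horizon dates to 1928 − 624 = 1304 CE.

1304 CE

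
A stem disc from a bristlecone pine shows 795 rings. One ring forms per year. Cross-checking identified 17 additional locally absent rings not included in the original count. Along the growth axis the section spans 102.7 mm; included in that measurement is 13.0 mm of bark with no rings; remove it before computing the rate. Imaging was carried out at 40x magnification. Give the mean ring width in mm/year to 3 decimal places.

0.110 mm/year

Adjusted count: 795 + 17 = 812 rings.
Net length = 102.7 − 13.0 = 89.7 mm.
89.7 mm over 812 years gives 89.7 / 812 ≈ 0.110 mm/year.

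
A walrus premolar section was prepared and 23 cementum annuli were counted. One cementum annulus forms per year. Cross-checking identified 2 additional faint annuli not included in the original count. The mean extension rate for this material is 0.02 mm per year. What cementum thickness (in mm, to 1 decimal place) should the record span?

0.5 mm

After corrections the count is 23 + 2 = 25 cementum annuli.
25 years at 0.02 mm/year gives 0.02 × 25 = 0.5 mm.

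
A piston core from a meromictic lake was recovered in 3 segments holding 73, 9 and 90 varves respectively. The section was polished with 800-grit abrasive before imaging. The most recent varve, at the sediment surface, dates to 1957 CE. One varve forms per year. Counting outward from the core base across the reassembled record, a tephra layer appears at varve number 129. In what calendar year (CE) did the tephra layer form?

1914 CE

Total varves = 73 + 9 + 90 = 172.
The tephra layer sits at varve 129 from the core base, so 172 − 129 = 43 varves formed after it.
Counting back 43 years from 1957 CE places the tephra layer in 1957 − 43 = 1914 CE.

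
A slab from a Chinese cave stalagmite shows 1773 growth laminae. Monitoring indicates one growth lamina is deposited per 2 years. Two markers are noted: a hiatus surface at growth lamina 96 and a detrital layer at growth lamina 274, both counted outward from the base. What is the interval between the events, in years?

356 years

The two markers are separated by 274 − 96 = 178 growth laminae.
Multiplying by 2 years per growth lamina: 178 × 2 = 356 years.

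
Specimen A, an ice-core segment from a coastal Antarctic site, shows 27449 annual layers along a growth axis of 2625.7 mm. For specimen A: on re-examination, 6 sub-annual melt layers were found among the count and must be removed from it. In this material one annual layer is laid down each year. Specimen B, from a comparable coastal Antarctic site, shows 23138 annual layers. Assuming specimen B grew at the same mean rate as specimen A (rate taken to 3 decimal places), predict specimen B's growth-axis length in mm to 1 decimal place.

Specimen A: after corrections the count is 27449 − 6 = 27443 annual layers.
A: Mean rate = 2625.7 mm / 27443 years ≈ 0.096 mm per year.
B's length ≈ 0.096 × 23138 = 2221.2 mm.

2221.2 mm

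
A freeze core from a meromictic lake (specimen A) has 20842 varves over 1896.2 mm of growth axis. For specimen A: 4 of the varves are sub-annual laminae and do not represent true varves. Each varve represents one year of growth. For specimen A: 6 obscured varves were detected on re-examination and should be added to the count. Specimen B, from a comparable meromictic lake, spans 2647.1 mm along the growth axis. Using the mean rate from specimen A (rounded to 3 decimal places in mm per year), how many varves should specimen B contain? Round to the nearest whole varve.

Specimen A: after corrections the count is 20842 − 4 + 6 = 20844 varves.
A: 1896.2 mm over 20844 years gives 1896.2 / 20844 ≈ 0.091 mm/year.
Specimen B: 2647.1 mm / 0.091 mm per year = 29089.01 years ≈ 29089 varves.

29089 varves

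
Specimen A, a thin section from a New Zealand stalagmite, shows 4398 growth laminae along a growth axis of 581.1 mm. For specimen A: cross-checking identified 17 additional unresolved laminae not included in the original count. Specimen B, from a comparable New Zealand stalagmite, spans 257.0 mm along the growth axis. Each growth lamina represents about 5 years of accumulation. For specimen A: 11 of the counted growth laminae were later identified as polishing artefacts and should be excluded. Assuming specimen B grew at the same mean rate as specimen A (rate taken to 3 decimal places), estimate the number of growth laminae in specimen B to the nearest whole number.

1977 growth laminae

Specimen A: correcting the raw count gives 4398 − 11 + 17 = 4404 true growth laminae.
Specimen A: 4404 growth laminae at 5 years each span 4404 × 5 = 22020 years.
A: 581.1 mm over 22020 years gives 581.1 / 22020 ≈ 0.026 mm/year.
Specimen B: 257.0 mm / 0.026 mm per year = 9884.62 years; at 5 years per growth lamina that is 9884.62 / 5 ≈ 1977 growth laminae.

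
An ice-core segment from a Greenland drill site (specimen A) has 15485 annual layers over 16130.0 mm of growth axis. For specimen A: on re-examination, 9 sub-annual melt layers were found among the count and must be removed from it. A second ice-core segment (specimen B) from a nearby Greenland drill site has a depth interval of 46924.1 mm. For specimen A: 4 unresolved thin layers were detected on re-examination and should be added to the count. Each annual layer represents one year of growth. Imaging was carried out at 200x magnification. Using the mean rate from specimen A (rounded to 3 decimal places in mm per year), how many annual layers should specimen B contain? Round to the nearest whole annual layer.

Specimen A: correcting the raw count gives 15485 − 9 + 4 = 15480 true annual layers.
A: 16130.0 mm over 15480 years gives 16130.0 / 15480 ≈ 1.042 mm/yr.
For B, 46924.1 / 1.042 = 45032.73 years ≈ 45033 annual layers.

45033 annual layers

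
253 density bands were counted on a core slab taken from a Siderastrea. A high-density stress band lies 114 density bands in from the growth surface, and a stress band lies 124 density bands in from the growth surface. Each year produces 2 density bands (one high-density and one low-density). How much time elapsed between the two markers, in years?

The two markers are separated by 124 − 114 = 10 density bands.
Dividing by 2 density bands per year: 10 / 2 = 5 years.

5 years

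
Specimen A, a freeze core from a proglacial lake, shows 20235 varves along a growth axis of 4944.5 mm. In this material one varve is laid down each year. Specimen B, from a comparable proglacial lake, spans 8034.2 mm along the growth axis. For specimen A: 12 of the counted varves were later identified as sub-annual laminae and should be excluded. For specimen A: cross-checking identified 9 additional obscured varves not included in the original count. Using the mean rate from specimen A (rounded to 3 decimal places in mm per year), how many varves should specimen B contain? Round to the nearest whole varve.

32927 varves

Specimen A: true varve count = 20235 − 12 + 9 = 20232.
A: Extension rate ≈ 4944.5 / 20232 = 0.244 mm/yr.
For B, 8034.2 / 0.244 = 32927.05 years ≈ 32927 varves.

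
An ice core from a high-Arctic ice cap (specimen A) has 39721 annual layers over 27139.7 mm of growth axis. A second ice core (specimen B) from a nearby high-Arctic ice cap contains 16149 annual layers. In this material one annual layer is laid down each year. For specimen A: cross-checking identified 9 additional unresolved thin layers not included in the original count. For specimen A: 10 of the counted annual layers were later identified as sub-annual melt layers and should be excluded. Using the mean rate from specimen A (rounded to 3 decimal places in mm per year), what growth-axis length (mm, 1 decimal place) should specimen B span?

11029.8 mm

Specimen A: true annual layer count = 39721 − 10 + 9 = 39720.
A: Mean rate = 27139.7 mm / 39720 years ≈ 0.683 mm/year.
For B, 0.683 mm/year × 16149 years = 11029.8 mm.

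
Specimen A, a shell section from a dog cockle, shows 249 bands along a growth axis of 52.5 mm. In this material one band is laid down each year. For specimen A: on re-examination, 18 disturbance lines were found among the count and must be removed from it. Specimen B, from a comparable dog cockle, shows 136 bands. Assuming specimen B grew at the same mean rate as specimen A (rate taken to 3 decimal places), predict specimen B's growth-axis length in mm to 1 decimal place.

30.9 mm

Specimen A: after corrections the count is 249 − 18 = 231 bands.
A: Mean rate = 52.5 mm / 231 years ≈ 0.227 mm per year.
For B, 0.227 mm/year × 136 years = 30.9 mm.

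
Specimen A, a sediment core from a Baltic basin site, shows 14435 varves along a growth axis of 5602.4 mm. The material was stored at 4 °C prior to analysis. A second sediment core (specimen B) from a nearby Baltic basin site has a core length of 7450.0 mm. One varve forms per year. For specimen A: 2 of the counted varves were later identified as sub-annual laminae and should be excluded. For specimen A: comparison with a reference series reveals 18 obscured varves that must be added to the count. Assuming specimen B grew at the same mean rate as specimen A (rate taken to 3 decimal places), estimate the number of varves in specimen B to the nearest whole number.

19201 varves

Specimen A: after corrections the count is 14435 − 2 + 18 = 14451 varves.
A: 5602.4 mm over 14451 years gives 5602.4 / 14451 ≈ 0.388 mm/year.
B spans 7450.0 / 0.388 = 19201.03 years ≈ 19201 varves.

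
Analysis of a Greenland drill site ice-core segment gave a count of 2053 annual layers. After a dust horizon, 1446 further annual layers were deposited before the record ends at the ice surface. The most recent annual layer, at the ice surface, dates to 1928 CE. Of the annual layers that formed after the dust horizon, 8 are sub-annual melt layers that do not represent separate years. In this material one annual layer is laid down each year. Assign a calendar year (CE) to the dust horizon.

490 CE

There are 1446 annual layers younger than the dust horizon.
1446 − 8 false = 1438 true annual layers after the dust horizon.
1928 − 1438 = 490 CE.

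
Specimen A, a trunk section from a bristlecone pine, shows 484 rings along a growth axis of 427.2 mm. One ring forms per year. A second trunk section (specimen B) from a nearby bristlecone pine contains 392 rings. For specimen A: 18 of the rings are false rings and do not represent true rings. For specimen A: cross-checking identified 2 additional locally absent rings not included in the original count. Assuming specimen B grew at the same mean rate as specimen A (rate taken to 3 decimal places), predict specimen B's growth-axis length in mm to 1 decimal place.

357.9 mm

Specimen A: after corrections the count is 484 − 18 + 2 = 468 rings.
A: Extension rate ≈ 427.2 / 468 = 0.913 mm/year.
For B, 0.913 mm/year × 392 years = 357.9 mm.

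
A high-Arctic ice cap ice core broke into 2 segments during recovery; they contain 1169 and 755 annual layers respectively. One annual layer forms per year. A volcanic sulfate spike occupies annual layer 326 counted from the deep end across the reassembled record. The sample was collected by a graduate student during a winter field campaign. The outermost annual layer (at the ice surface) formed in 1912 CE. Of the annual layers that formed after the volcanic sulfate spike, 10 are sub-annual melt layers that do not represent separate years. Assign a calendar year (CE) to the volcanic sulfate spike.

324 CE

Total annual layers = 1169 + 755 = 1924.
The volcanic sulfate spike sits at annual layer 326 from the deep end, so 1924 − 326 = 1598 annual layers formed after it.
1598 − 10 false = 1588 true annual layers after the volcanic sulfate spike.
The annual layer at the ice surface is 1912 CE, so the volcanic sulfate spike dates to 1912 − 1588 = 324 CE.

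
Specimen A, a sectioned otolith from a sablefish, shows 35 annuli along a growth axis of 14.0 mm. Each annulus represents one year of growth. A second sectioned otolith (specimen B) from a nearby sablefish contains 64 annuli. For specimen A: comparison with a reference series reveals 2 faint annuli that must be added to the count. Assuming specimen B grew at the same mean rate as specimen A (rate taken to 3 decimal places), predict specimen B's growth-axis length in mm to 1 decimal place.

Specimen A: after corrections the count is 35 + 2 = 37 annuli.
A: 14.0 mm over 37 years gives 14.0 / 37 ≈ 0.378 mm/yr.
B's length ≈ 0.378 × 64 = 24.2 mm.

24.2 mm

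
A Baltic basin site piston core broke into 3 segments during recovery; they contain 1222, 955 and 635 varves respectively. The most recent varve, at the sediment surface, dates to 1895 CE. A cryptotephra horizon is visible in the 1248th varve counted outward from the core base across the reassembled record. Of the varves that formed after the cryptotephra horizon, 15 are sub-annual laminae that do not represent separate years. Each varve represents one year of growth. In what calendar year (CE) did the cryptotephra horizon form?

Total varves = 1222 + 955 + 635 = 2812.
2812 − 1248 = 1564 varves lie beyond the cryptotephra horizon toward the sediment surface.
1564 − 15 false = 1549 true varves after the cryptotephra horizon.
The varve at the sediment surface is 1895 CE, so the cryptotephra horizon dates to 1895 − 1549 = 346 CE.

346 CE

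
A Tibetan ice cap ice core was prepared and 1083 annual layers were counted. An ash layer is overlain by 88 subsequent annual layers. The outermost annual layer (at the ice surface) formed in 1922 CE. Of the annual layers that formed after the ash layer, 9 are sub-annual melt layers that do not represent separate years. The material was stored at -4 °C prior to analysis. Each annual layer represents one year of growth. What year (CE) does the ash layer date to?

There are 88 annual layers younger than the ash layer.
Excluding 9 false annual layers: 88 − 9 = 79.
Counting back 79 years from 1922 CE places the ash layer in 1922 − 79 = 1843 CE.

1843 CE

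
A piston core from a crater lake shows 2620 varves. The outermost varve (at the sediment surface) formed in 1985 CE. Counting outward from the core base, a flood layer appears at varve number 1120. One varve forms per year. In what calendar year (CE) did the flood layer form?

The flood layer sits at varve 1120 from the core base, so 2620 − 1120 = 1500 varves formed after it.
The varve at the sediment surface is 1985 CE, so the flood layer dates to 1985 − 1500 = 485 CE.

485 CE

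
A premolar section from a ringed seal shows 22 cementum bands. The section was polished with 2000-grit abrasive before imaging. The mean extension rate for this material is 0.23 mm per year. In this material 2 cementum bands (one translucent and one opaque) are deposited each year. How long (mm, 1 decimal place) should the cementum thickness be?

2.5 mm

22 cementum bands at 2 per year is 22 / 2 = 11 years.
Predicted length = 0.23 mm/year × 11 years = 2.5 mm.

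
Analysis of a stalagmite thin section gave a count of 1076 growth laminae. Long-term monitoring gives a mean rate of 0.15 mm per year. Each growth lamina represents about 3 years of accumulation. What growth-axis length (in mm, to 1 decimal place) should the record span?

484.2 mm

Multiplying by 3 years per growth lamina: 1076 × 3 = 3228 years.
3228 years at 0.15 mm/year gives 0.15 × 3228 = 484.2 mm.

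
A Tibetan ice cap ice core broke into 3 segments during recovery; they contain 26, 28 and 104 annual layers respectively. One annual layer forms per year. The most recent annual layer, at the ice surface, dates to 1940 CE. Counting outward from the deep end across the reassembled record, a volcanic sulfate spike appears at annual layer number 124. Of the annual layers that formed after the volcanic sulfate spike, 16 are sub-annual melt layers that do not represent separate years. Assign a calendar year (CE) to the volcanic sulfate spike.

Total annual layers = 26 + 28 + 104 = 158.
Between annual layer 124 and the ice surface there are 158 − 124 = 34 annual layers.
Excluding 16 false annual layers: 34 − 16 = 18.
Counting back 18 years from 1940 CE places the volcanic sulfate spike in 1940 − 18 = 1922 CE.

1922 CE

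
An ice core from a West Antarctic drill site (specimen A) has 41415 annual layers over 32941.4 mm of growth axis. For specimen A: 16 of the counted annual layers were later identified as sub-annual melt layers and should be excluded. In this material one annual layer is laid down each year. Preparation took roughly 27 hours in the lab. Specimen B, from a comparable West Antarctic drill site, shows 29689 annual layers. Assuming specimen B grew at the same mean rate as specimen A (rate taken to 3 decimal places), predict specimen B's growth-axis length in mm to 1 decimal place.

23632.4 mm

Specimen A: true annual layer count = 41415 − 16 = 41399.
A: 32941.4 mm over 41399 years gives 32941.4 / 41399 ≈ 0.796 mm/yr.
Length of B = 0.796 × 29689 = 23632.4 mm.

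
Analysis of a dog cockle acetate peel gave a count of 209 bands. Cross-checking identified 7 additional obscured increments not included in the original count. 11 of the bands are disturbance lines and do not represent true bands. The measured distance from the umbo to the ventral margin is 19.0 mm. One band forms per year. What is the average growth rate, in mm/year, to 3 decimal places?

0.093 mm/year

Correcting the raw count gives 209 − 11 + 7 = 205 true bands.
19.0 mm over 205 years gives 19.0 / 205 ≈ 0.093 mm/year.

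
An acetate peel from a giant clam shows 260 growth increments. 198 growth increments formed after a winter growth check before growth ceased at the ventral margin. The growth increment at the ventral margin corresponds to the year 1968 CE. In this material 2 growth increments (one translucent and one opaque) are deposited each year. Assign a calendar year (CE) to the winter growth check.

There are 198 growth increments younger than the winter growth check.
198 growth increments at 2 per year is 198 / 2 = 99 years.
The growth increment at the ventral margin is 1968 CE, so the winter growth check dates to 1968 − 99 = 1869 CE.

1869 CE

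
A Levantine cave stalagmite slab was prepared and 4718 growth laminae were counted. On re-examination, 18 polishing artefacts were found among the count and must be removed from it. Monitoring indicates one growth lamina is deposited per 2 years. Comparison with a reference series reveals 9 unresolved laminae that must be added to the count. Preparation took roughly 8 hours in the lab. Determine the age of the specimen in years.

9418 years

Correcting the raw count gives 4718 − 18 + 9 = 4709 true growth laminae.
At 2 years per growth lamina, 4709 × 2 = 9418 years.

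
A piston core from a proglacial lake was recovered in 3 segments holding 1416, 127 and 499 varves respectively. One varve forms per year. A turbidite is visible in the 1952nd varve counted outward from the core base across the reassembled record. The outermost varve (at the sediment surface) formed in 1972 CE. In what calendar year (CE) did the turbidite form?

1882 CE

Total varves = 1416 + 127 + 499 = 2042.
The turbidite sits at varve 1952 from the core base, so 2042 − 1952 = 90 varves formed after it.
The varve at the sediment surface is 1972 CE, so the turbidite dates to 1972 − 90 = 1882 CE.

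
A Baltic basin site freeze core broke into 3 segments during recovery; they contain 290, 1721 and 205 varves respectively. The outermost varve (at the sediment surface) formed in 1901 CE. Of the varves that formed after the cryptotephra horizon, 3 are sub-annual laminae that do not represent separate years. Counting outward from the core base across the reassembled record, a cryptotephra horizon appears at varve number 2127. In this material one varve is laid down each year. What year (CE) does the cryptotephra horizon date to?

Total varves = 290 + 1721 + 205 = 2216.
The cryptotephra horizon sits at varve 2127 from the core base, so 2216 − 2127 = 89 varves formed after it.
89 − 3 false = 86 true varves after the cryptotephra horizon.
1901 − 86 = 1815 CE.

1815 CE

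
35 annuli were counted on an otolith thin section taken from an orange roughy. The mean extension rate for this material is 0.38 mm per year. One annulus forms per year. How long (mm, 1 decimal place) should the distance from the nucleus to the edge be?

13.3 mm

The record spans 35 years at 0.38 mm per year.
Length ≈ 0.38 × 35 = 13.3 mm.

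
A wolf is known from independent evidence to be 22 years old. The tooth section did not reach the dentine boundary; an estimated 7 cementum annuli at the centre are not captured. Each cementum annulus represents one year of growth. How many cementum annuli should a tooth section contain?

At one cementum annulus per year, 22 years correspond to 22 cementum annuli.
Subtracting the 7 cementum annuli not captured gives 22 − 7 = 15 cementum annuli in the record.

15 cementum annuli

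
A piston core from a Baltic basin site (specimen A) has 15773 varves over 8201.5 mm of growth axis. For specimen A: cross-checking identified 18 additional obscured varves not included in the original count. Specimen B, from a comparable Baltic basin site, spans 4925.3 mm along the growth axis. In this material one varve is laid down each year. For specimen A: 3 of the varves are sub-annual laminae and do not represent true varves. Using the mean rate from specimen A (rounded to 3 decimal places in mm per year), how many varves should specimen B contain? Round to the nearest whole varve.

9490 varves

Specimen A: correcting the raw count gives 15773 − 3 + 18 = 15788 true varves.
A: 8201.5 mm over 15788 years gives 8201.5 / 15788 ≈ 0.519 mm/year.
For B, 4925.3 / 0.519 = 9489.98 years ≈ 9490 varves.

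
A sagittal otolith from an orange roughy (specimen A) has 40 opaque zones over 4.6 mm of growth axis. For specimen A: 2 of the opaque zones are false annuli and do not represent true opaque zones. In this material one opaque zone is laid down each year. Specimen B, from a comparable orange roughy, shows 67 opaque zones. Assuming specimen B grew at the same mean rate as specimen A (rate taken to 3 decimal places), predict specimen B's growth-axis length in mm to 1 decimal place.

8.1 mm

Specimen A: after corrections the count is 40 − 2 = 38 opaque zones.
A: Extension rate ≈ 4.6 / 38 = 0.121 mm/yr.
Length of B = 0.121 × 67 = 8.1 mm.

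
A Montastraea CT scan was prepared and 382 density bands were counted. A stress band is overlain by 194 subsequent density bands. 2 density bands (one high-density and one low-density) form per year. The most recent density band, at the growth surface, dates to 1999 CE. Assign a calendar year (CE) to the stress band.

1902 CE

There are 194 density bands younger than the stress band.
Dividing by 2 density bands per year: 194 / 2 = 97 years.
Counting back 97 years from 1999 CE places the stress band in 1999 − 97 = 1902 CE.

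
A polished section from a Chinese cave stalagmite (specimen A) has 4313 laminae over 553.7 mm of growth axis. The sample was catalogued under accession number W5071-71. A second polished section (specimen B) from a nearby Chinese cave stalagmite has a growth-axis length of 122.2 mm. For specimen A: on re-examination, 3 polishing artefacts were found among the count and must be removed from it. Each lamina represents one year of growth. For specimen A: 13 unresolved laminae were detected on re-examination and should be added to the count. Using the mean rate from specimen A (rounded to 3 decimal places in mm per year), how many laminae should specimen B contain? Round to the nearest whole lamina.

Specimen A: adjusted count: 4313 − 3 + 13 = 4323 laminae.
A: Mean rate = 553.7 mm / 4323 years ≈ 0.128 mm per year.
Specimen B: 122.2 mm / 0.128 mm per year = 954.69 years ≈ 955 laminae.

955 laminae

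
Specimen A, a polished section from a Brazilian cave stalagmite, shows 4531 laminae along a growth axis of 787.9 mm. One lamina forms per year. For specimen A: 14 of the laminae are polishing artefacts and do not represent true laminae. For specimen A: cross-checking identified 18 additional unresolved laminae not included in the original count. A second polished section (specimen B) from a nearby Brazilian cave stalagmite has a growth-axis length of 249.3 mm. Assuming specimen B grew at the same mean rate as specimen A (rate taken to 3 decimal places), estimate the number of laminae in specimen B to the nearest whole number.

Specimen A: true lamina count = 4531 − 14 + 18 = 4535.
A: 787.9 mm over 4535 years gives 787.9 / 4535 ≈ 0.174 mm/yr.
For B, 249.3 / 0.174 = 1432.76 years ≈ 1433 laminae.

1433 laminae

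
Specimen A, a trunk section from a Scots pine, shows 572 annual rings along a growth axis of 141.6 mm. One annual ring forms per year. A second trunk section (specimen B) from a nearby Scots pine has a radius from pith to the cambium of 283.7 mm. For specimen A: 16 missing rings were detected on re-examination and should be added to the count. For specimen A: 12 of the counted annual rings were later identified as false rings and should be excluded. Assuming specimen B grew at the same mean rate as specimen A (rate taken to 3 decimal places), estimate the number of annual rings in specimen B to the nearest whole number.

Specimen A: correcting the raw count gives 572 − 12 + 16 = 576 true annual rings.
A: Extension rate ≈ 141.6 / 576 = 0.246 mm/year.
B spans 283.7 / 0.246 = 1153.25 years ≈ 1153 annual rings.

1153 annual rings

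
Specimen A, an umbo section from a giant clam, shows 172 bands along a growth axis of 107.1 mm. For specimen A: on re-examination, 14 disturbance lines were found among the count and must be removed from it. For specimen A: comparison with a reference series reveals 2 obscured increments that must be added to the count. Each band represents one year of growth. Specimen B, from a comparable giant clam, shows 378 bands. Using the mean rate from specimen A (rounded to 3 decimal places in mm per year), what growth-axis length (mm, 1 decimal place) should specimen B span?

Specimen A: true band count = 172 − 14 + 2 = 160.
A: 107.1 mm over 160 years gives 107.1 / 160 ≈ 0.669 mm/yr.
For B, 0.669 mm/year × 378 years = 252.9 mm.

252.9 mm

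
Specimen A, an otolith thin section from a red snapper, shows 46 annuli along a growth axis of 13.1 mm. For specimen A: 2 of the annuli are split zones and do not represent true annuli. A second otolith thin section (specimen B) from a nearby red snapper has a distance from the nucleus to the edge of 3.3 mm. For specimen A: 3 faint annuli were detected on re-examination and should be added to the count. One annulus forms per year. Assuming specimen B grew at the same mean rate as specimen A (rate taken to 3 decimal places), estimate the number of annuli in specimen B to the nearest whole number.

Specimen A: after corrections the count is 46 − 2 + 3 = 47 annuli.
A: Mean rate = 13.1 mm / 47 years ≈ 0.279 mm per year.
B spans 3.3 / 0.279 = 11.83 years ≈ 12 annuli.

12 annuli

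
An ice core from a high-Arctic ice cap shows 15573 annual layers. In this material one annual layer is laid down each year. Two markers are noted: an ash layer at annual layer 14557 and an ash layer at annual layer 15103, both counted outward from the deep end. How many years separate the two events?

546 years

The two markers are separated by 15103 − 14557 = 546 annual layers.
One annual layer per year makes the interval 546 years.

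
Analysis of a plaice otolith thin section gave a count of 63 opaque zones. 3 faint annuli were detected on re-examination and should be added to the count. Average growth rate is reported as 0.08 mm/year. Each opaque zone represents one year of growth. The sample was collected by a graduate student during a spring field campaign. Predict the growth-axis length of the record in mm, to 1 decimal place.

After corrections the count is 63 + 3 = 66 opaque zones.
66 years at 0.08 mm/year gives 0.08 × 66 = 5.3 mm.

5.3 mm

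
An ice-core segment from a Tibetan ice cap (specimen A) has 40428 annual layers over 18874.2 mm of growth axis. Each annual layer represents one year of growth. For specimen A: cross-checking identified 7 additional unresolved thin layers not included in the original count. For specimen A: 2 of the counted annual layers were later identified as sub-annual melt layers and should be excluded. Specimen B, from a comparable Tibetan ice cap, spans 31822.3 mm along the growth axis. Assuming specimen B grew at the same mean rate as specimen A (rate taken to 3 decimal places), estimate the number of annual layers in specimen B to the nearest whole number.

Specimen A: after corrections the count is 40428 − 2 + 7 = 40433 annual layers.
A: Mean rate = 18874.2 mm / 40433 years ≈ 0.467 mm/year.
B spans 31822.3 / 0.467 = 68141.97 years ≈ 68142 annual layers.

68142 annual layers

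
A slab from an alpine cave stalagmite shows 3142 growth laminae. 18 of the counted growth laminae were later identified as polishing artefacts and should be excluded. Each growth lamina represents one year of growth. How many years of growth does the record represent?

3124 years

True growth lamina count = 3142 − 18 = 3124.
With a one-to-one growth lamina periodicity this is 3124 years.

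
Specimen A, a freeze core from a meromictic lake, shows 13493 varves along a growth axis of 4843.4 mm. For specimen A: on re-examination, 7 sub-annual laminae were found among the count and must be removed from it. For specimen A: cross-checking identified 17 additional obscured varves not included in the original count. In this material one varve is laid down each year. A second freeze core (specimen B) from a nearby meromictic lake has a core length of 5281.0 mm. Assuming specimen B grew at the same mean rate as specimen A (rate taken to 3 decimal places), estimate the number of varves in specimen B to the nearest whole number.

14710 varves

Specimen A: true varve count = 13493 − 7 + 17 = 13503.
A: 4843.4 mm over 13503 years gives 4843.4 / 13503 ≈ 0.359 mm per year.
B spans 5281.0 / 0.359 = 14710.31 years ≈ 14710 varves.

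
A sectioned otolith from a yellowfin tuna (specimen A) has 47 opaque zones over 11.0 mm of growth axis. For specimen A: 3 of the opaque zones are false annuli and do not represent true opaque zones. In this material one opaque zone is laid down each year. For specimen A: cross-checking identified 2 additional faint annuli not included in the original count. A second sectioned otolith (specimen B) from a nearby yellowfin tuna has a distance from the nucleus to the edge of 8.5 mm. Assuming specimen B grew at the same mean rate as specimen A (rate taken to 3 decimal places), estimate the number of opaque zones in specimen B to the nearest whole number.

Specimen A: true opaque zone count = 47 − 3 + 2 = 46.
A: Extension rate ≈ 11.0 / 46 = 0.239 mm/year.
For B, 8.5 / 0.239 = 35.56 years ≈ 36 opaque zones.

36 opaque zones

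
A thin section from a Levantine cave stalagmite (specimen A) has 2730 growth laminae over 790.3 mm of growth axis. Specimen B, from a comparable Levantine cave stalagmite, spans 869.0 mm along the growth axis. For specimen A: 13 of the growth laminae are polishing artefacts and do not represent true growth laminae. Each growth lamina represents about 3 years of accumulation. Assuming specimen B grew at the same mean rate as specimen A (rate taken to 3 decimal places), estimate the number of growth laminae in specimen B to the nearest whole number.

2986 growth laminae

Specimen A: true growth lamina count = 2730 − 13 = 2717.
Specimen A: at 3 years per growth lamina, 2717 × 3 = 8151 years.
A: Mean rate = 790.3 mm / 8151 years ≈ 0.097 mm/yr.
B spans 869.0 / 0.097 = 8958.76 years; at 3 years per growth lamina that is 8958.76 / 3 ≈ 2986 growth laminae.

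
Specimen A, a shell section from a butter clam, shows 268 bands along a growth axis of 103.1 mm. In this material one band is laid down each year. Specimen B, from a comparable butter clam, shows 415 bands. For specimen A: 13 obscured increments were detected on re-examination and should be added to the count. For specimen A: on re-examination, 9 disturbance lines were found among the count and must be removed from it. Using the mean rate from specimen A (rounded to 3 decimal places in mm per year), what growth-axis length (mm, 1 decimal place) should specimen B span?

Specimen A: correcting the raw count gives 268 − 9 + 13 = 272 true bands.
A: 103.1 mm over 272 years gives 103.1 / 272 ≈ 0.379 mm per year.
B's length ≈ 0.379 × 415 = 157.3 mm.

157.3 mm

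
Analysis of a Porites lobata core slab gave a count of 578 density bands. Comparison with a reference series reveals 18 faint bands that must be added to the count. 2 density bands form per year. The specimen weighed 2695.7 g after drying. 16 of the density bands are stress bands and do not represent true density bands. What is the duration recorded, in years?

True density band count = 578 − 16 + 18 = 580.
580 density bands at 2 per year is 580 / 2 = 290 years.

290 years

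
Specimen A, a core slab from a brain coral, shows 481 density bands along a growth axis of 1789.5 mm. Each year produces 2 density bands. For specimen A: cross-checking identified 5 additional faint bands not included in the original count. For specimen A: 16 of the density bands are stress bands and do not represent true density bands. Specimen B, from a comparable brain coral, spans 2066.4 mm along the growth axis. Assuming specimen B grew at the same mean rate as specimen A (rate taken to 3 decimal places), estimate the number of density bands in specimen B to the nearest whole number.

543 density bands

Specimen A: adjusted count: 481 − 16 + 5 = 470 density bands.
Specimen A: with 2 density bands per year, 470 / 2 = 235 years.
A: 1789.5 mm over 235 years gives 1789.5 / 235 ≈ 7.615 mm/year.
Specimen B: 2066.4 mm / 7.615 mm per year = 271.36 years; at 2 density bands per year that is 271.36 × 2 ≈ 543 density bands.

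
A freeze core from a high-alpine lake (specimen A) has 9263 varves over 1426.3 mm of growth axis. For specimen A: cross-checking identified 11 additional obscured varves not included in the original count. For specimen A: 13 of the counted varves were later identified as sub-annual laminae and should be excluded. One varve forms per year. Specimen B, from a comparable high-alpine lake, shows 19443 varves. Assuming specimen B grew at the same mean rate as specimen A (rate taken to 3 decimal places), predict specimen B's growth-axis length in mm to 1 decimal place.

2994.2 mm

Specimen A: correcting the raw count gives 9263 − 13 + 11 = 9261 true varves.
A: 1426.3 mm over 9261 years gives 1426.3 / 9261 ≈ 0.154 mm/year.
Length of B = 0.154 × 19443 = 2994.2 mm.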